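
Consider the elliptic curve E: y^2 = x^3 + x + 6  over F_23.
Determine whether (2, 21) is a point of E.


Check whether y^2 = x^3 + 1 x + 6 (mod 23) for (x, y) = (2, 21).
LHS: y^2 = 21^2 mod 23 = 4
RHS: x^3 + 1 x + 6 = 2^3 + 1*2 + 6 mod 23 = 16
LHS != RHS

No, not on the curve


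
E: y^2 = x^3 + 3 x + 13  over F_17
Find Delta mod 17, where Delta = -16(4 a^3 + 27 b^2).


4 a^3 + 27 b^2 = 4*3^3 + 27*13^2 = 108 + 4563 = 4671
Delta = -16 * (4671) = -74736
Delta mod 17 = 13

Delta = 13 (mod 17)


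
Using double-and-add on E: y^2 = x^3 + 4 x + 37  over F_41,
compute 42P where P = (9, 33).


k = 42 = 101010_2 (binary, LSB first: 010101)
Double-and-add from P = (9, 33):
  bit 0 = 0: acc unchanged = O
  bit 1 = 1: acc = O + (19, 24) = (19, 24)
  bit 2 = 0: acc unchanged = (19, 24)
  bit 3 = 1: acc = (19, 24) + (13, 21) = (40, 27)
  bit 4 = 0: acc unchanged = (40, 27)
  bit 5 = 1: acc = (40, 27) + (11, 10) = (35, 24)

42P = (35, 24)


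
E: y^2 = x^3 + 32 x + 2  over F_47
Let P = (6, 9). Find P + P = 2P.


Doubling: s = (3 x1^2 + a) / (2 y1)
s = (3*6^2 + 32) / (2*9) mod 47 = 13
x3 = s^2 - 2 x1 mod 47 = 13^2 - 2*6 = 16
y3 = s (x1 - x3) - y1 mod 47 = 13 * (6 - 16) - 9 = 2

2P = (16, 2)


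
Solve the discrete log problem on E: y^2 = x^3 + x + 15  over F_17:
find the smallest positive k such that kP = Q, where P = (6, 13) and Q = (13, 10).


Enumerate multiples of P until we hit Q = (13, 10):
  1P = (6, 13)
  2P = (14, 11)
  3P = (13, 10)
Match found at i = 3.

k = 3


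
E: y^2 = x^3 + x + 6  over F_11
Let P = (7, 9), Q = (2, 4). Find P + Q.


P != Q, so use the chord formula.
s = (y2 - y1) / (x2 - x1) = (6) / (6) mod 11 = 1
x3 = s^2 - x1 - x2 mod 11 = 1^2 - 7 - 2 = 3
y3 = s (x1 - x3) - y1 mod 11 = 1 * (7 - 3) - 9 = 6

P + Q = (3, 6)


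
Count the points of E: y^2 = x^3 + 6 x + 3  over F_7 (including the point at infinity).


For each x in F_7, count y with y^2 = x^3 + 6 x + 3 mod 7:
  x = 2: RHS = 2, y in [3, 4]  -> 2 point(s)
  x = 4: RHS = 0, y in [0]  -> 1 point(s)
  x = 5: RHS = 4, y in [2, 5]  -> 2 point(s)
Affine points: 5. Add the point at infinity: total = 6.

#E(F_7) = 6


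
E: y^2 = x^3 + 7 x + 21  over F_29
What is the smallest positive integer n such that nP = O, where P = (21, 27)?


Compute successive multiples of P until we hit O:
  1P = (21, 27)
  2P = (17, 6)
  3P = (24, 8)
  4P = (8, 26)
  5P = (23, 13)
  6P = (5, 6)
  7P = (25, 4)
  8P = (7, 23)
  ... (continuing to 17P)
  17P = O

ord(P) = 17


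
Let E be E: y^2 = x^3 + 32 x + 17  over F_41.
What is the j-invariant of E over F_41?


Delta = -16(4 a^3 + 27 b^2) mod 41 = 36
-1728 * (4 a)^3 = -1728 * (4*32)^3 mod 41 = 29
j = 29 * 36^(-1) mod 41 = 27

j = 27 (mod 41)


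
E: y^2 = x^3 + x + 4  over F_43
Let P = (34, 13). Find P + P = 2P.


Doubling: s = (3 x1^2 + a) / (2 y1)
s = (3*34^2 + 1) / (2*13) mod 43 = 16
x3 = s^2 - 2 x1 mod 43 = 16^2 - 2*34 = 16
y3 = s (x1 - x3) - y1 mod 43 = 16 * (34 - 16) - 13 = 17

2P = (16, 17)


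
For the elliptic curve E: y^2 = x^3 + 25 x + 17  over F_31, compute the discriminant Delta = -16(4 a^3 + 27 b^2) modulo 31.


4 a^3 + 27 b^2 = 4*25^3 + 27*17^2 = 62500 + 7803 = 70303
Delta = -16 * (70303) = -1124848
Delta mod 31 = 18

Delta = 18 (mod 31)


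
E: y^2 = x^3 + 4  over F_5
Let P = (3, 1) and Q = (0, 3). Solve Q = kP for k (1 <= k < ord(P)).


Enumerate multiples of P until we hit Q = (0, 3):
  1P = (3, 1)
  2P = (0, 2)
  3P = (1, 0)
  4P = (0, 3)
Match found at i = 4.

k = 4


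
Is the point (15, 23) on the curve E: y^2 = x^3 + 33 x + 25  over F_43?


Check whether y^2 = x^3 + 33 x + 25 (mod 43) for (x, y) = (15, 23).
LHS: y^2 = 23^2 mod 43 = 13
RHS: x^3 + 33 x + 25 = 15^3 + 33*15 + 25 mod 43 = 25
LHS != RHS

No, not on the curve


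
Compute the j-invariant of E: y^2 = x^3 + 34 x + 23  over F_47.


Delta = -16(4 a^3 + 27 b^2) mod 47 = 17
-1728 * (4 a)^3 = -1728 * (4*34)^3 mod 47 = 35
j = 35 * 17^(-1) mod 47 = 38

j = 38 (mod 47)


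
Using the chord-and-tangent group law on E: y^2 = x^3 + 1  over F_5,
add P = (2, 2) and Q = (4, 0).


P != Q, so use the chord formula.
s = (y2 - y1) / (x2 - x1) = (3) / (2) mod 5 = 4
x3 = s^2 - x1 - x2 mod 5 = 4^2 - 2 - 4 = 0
y3 = s (x1 - x3) - y1 mod 5 = 4 * (2 - 0) - 2 = 1

P + Q = (0, 1)


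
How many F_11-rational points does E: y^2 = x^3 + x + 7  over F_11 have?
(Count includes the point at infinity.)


For each x in F_11, count y with y^2 = x^3 + 1 x + 7 mod 11:
  x = 1: RHS = 9, y in [3, 8]  -> 2 point(s)
  x = 3: RHS = 4, y in [2, 9]  -> 2 point(s)
  x = 4: RHS = 9, y in [3, 8]  -> 2 point(s)
  x = 5: RHS = 5, y in [4, 7]  -> 2 point(s)
  x = 6: RHS = 9, y in [3, 8]  -> 2 point(s)
  x = 7: RHS = 5, y in [4, 7]  -> 2 point(s)
  x = 10: RHS = 5, y in [4, 7]  -> 2 point(s)
Affine points: 14. Add the point at infinity: total = 15.

#E(F_11) = 15


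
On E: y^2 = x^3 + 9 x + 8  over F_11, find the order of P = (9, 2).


Compute successive multiples of P until we hit O:
  1P = (9, 2)
  2P = (2, 10)
  3P = (4, 8)
  4P = (10, 8)
  5P = (6, 5)
  6P = (8, 8)
  7P = (8, 3)
  8P = (6, 6)
  ... (continuing to 13P)
  13P = O

ord(P) = 13


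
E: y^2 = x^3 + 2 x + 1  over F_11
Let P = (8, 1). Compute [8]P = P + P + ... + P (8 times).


k = 8 = 1000_2 (binary, LSB first: 0001)
Double-and-add from P = (8, 1):
  bit 0 = 0: acc unchanged = O
  bit 1 = 0: acc unchanged = O
  bit 2 = 0: acc unchanged = O
  bit 3 = 1: acc = O + (9, 0) = (9, 0)

8P = (9, 0)


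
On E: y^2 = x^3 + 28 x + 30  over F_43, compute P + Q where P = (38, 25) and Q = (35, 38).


P != Q, so use the chord formula.
s = (y2 - y1) / (x2 - x1) = (13) / (40) mod 43 = 10
x3 = s^2 - x1 - x2 mod 43 = 10^2 - 38 - 35 = 27
y3 = s (x1 - x3) - y1 mod 43 = 10 * (38 - 27) - 25 = 42

P + Q = (27, 42)


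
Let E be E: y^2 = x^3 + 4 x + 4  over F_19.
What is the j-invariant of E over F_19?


Delta = -16(4 a^3 + 27 b^2) mod 19 = 12
-1728 * (4 a)^3 = -1728 * (4*4)^3 mod 19 = 11
j = 11 * 12^(-1) mod 19 = 12

j = 12 (mod 19)


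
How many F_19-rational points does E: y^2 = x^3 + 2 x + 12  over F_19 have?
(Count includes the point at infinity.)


For each x in F_19, count y with y^2 = x^3 + 2 x + 12 mod 19:
  x = 2: RHS = 5, y in [9, 10]  -> 2 point(s)
  x = 3: RHS = 7, y in [8, 11]  -> 2 point(s)
  x = 10: RHS = 6, y in [5, 14]  -> 2 point(s)
  x = 11: RHS = 16, y in [4, 15]  -> 2 point(s)
  x = 12: RHS = 16, y in [4, 15]  -> 2 point(s)
  x = 15: RHS = 16, y in [4, 15]  -> 2 point(s)
  x = 16: RHS = 17, y in [6, 13]  -> 2 point(s)
  x = 17: RHS = 0, y in [0]  -> 1 point(s)
  x = 18: RHS = 9, y in [3, 16]  -> 2 point(s)
Affine points: 17. Add the point at infinity: total = 18.

#E(F_19) = 18


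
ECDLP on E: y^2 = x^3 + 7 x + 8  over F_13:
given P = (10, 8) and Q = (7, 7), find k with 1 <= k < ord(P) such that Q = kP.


Enumerate multiples of P until we hit Q = (7, 7):
  1P = (10, 8)
  2P = (3, 2)
  3P = (1, 9)
  4P = (11, 8)
  5P = (5, 5)
  6P = (2, 2)
  7P = (4, 3)
  8P = (8, 11)
  9P = (7, 7)
Match found at i = 9.

k = 9


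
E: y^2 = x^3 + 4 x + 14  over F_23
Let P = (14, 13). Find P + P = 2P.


Doubling: s = (3 x1^2 + a) / (2 y1)
s = (3*14^2 + 4) / (2*13) mod 23 = 21
x3 = s^2 - 2 x1 mod 23 = 21^2 - 2*14 = 22
y3 = s (x1 - x3) - y1 mod 23 = 21 * (14 - 22) - 13 = 3

2P = (22, 3)


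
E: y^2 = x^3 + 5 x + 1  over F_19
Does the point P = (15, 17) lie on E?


Check whether y^2 = x^3 + 5 x + 1 (mod 19) for (x, y) = (15, 17).
LHS: y^2 = 17^2 mod 19 = 4
RHS: x^3 + 5 x + 1 = 15^3 + 5*15 + 1 mod 19 = 12
LHS != RHS

No, not on the curve


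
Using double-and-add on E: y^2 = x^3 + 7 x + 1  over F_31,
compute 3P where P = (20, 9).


k = 3 = 11_2 (binary, LSB first: 11)
Double-and-add from P = (20, 9):
  bit 0 = 1: acc = O + (20, 9) = (20, 9)
  bit 1 = 1: acc = (20, 9) + (9, 7) = (11, 18)

3P = (11, 18)


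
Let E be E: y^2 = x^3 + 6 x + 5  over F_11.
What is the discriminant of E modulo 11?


4 a^3 + 27 b^2 = 4*6^3 + 27*5^2 = 864 + 675 = 1539
Delta = -16 * (1539) = -24624
Delta mod 11 = 5

Delta = 5 (mod 11)


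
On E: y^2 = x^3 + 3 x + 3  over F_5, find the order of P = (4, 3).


Compute successive multiples of P until we hit O:
  1P = (4, 3)
  2P = (3, 3)
  3P = (3, 2)
  4P = (4, 2)
  5P = O

ord(P) = 5


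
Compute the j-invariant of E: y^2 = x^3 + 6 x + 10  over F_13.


Delta = -16(4 a^3 + 27 b^2) mod 13 = 7
-1728 * (4 a)^3 = -1728 * (4*6)^3 mod 13 = 5
j = 5 * 7^(-1) mod 13 = 10

j = 10 (mod 13)


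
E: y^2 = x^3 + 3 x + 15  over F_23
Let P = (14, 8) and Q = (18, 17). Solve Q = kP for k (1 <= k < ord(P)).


Enumerate multiples of P until we hit Q = (18, 17):
  1P = (14, 8)
  2P = (19, 10)
  3P = (15, 10)
  4P = (21, 1)
  5P = (12, 13)
  6P = (9, 14)
  7P = (18, 6)
  8P = (20, 18)
  9P = (2, 12)
  10P = (2, 11)
  11P = (20, 5)
  12P = (18, 17)
Match found at i = 12.

k = 12


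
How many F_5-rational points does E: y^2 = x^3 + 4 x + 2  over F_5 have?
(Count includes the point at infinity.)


For each x in F_5, count y with y^2 = x^3 + 4 x + 2 mod 5:
  x = 3: RHS = 1, y in [1, 4]  -> 2 point(s)
Affine points: 2. Add the point at infinity: total = 3.

#E(F_5) = 3


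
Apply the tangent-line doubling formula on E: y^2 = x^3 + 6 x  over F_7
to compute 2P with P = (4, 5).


Doubling: s = (3 x1^2 + a) / (2 y1)
s = (3*4^2 + 6) / (2*5) mod 7 = 4
x3 = s^2 - 2 x1 mod 7 = 4^2 - 2*4 = 1
y3 = s (x1 - x3) - y1 mod 7 = 4 * (4 - 1) - 5 = 0

2P = (1, 0)


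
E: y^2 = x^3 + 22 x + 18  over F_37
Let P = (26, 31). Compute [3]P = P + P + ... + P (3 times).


k = 3 = 11_2 (binary, LSB first: 11)
Double-and-add from P = (26, 31):
  bit 0 = 1: acc = O + (26, 31) = (26, 31)
  bit 1 = 1: acc = (26, 31) + (12, 7) = (11, 0)

3P = (11, 0)


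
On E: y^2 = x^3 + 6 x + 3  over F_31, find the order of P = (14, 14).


Compute successive multiples of P until we hit O:
  1P = (14, 14)
  2P = (23, 1)
  3P = (29, 18)
  4P = (21, 11)
  5P = (12, 25)
  6P = (12, 6)
  7P = (21, 20)
  8P = (29, 13)
  ... (continuing to 11P)
  11P = O

ord(P) = 11


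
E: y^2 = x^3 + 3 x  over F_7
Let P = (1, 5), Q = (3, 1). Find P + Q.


P != Q, so use the chord formula.
s = (y2 - y1) / (x2 - x1) = (3) / (2) mod 7 = 5
x3 = s^2 - x1 - x2 mod 7 = 5^2 - 1 - 3 = 0
y3 = s (x1 - x3) - y1 mod 7 = 5 * (1 - 0) - 5 = 0

P + Q = (0, 0)


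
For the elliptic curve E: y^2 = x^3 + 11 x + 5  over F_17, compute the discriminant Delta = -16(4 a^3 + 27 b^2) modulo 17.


4 a^3 + 27 b^2 = 4*11^3 + 27*5^2 = 5324 + 675 = 5999
Delta = -16 * (5999) = -95984
Delta mod 17 = 15

Delta = 15 (mod 17)


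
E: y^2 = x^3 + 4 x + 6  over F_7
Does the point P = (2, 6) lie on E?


Check whether y^2 = x^3 + 4 x + 6 (mod 7) for (x, y) = (2, 6).
LHS: y^2 = 6^2 mod 7 = 1
RHS: x^3 + 4 x + 6 = 2^3 + 4*2 + 6 mod 7 = 1
LHS = RHS

Yes, on the curve


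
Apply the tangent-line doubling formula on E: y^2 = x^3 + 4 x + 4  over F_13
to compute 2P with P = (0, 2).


Doubling: s = (3 x1^2 + a) / (2 y1)
s = (3*0^2 + 4) / (2*2) mod 13 = 1
x3 = s^2 - 2 x1 mod 13 = 1^2 - 2*0 = 1
y3 = s (x1 - x3) - y1 mod 13 = 1 * (0 - 1) - 2 = 10

2P = (1, 10)


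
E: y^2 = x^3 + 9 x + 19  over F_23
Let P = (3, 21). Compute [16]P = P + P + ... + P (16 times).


k = 16 = 10000_2 (binary, LSB first: 00001)
Double-and-add from P = (3, 21):
  bit 0 = 0: acc unchanged = O
  bit 1 = 0: acc unchanged = O
  bit 2 = 0: acc unchanged = O
  bit 3 = 0: acc unchanged = O
  bit 4 = 1: acc = O + (4, 21) = (4, 21)

16P = (4, 21)


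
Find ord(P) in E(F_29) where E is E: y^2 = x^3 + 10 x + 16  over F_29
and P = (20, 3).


Compute successive multiples of P until we hit O:
  1P = (20, 3)
  2P = (23, 1)
  3P = (9, 9)
  4P = (13, 9)
  5P = (21, 2)
  6P = (18, 24)
  7P = (7, 20)
  8P = (8, 17)
  ... (continuing to 17P)
  17P = O

ord(P) = 17


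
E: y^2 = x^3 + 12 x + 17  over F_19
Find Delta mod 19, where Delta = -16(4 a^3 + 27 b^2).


4 a^3 + 27 b^2 = 4*12^3 + 27*17^2 = 6912 + 7803 = 14715
Delta = -16 * (14715) = -235440
Delta mod 19 = 8

Delta = 8 (mod 19)


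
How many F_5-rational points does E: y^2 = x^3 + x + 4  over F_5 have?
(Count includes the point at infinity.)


For each x in F_5, count y with y^2 = x^3 + 1 x + 4 mod 5:
  x = 0: RHS = 4, y in [2, 3]  -> 2 point(s)
  x = 1: RHS = 1, y in [1, 4]  -> 2 point(s)
  x = 2: RHS = 4, y in [2, 3]  -> 2 point(s)
  x = 3: RHS = 4, y in [2, 3]  -> 2 point(s)
Affine points: 8. Add the point at infinity: total = 9.

#E(F_5) = 9


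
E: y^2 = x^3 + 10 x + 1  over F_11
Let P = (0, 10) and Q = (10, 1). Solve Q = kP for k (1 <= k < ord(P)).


Enumerate multiples of P until we hit Q = (10, 1):
  1P = (0, 10)
  2P = (3, 5)
  3P = (1, 10)
  4P = (10, 1)
Match found at i = 4.

k = 4


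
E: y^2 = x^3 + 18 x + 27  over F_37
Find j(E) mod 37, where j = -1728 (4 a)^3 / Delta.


Delta = -16(4 a^3 + 27 b^2) mod 37 = 24
-1728 * (4 a)^3 = -1728 * (4*18)^3 mod 37 = 23
j = 23 * 24^(-1) mod 37 = 21

j = 21 (mod 37)


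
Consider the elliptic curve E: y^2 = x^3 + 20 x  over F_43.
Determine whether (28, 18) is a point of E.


Check whether y^2 = x^3 + 20 x + 0 (mod 43) for (x, y) = (28, 18).
LHS: y^2 = 18^2 mod 43 = 23
RHS: x^3 + 20 x + 0 = 28^3 + 20*28 + 0 mod 43 = 23
LHS = RHS

Yes, on the curve


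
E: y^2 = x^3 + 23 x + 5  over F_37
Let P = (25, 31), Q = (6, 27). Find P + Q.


P != Q, so use the chord formula.
s = (y2 - y1) / (x2 - x1) = (33) / (18) mod 37 = 8
x3 = s^2 - x1 - x2 mod 37 = 8^2 - 25 - 6 = 33
y3 = s (x1 - x3) - y1 mod 37 = 8 * (25 - 33) - 31 = 16

P + Q = (33, 16)


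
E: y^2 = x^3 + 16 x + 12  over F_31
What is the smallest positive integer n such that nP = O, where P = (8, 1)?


Compute successive multiples of P until we hit O:
  1P = (8, 1)
  2P = (12, 17)
  3P = (27, 16)
  4P = (15, 0)
  5P = (27, 15)
  6P = (12, 14)
  7P = (8, 30)
  8P = O

ord(P) = 8


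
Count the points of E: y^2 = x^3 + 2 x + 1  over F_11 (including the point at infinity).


For each x in F_11, count y with y^2 = x^3 + 2 x + 1 mod 11:
  x = 0: RHS = 1, y in [1, 10]  -> 2 point(s)
  x = 1: RHS = 4, y in [2, 9]  -> 2 point(s)
  x = 3: RHS = 1, y in [1, 10]  -> 2 point(s)
  x = 5: RHS = 4, y in [2, 9]  -> 2 point(s)
  x = 6: RHS = 9, y in [3, 8]  -> 2 point(s)
  x = 8: RHS = 1, y in [1, 10]  -> 2 point(s)
  x = 9: RHS = 0, y in [0]  -> 1 point(s)
  x = 10: RHS = 9, y in [3, 8]  -> 2 point(s)
Affine points: 15. Add the point at infinity: total = 16.

#E(F_11) = 16


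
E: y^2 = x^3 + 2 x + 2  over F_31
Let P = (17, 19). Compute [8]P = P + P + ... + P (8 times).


k = 8 = 1000_2 (binary, LSB first: 0001)
Double-and-add from P = (17, 19):
  bit 0 = 0: acc unchanged = O
  bit 1 = 0: acc unchanged = O
  bit 2 = 0: acc unchanged = O
  bit 3 = 1: acc = O + (7, 7) = (7, 7)

8P = (7, 7)


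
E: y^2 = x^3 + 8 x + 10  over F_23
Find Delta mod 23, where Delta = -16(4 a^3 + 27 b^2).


4 a^3 + 27 b^2 = 4*8^3 + 27*10^2 = 2048 + 2700 = 4748
Delta = -16 * (4748) = -75968
Delta mod 23 = 1

Delta = 1 (mod 23)


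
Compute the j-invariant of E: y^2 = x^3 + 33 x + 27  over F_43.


Delta = -16(4 a^3 + 27 b^2) mod 43 = 20
-1728 * (4 a)^3 = -1728 * (4*33)^3 mod 43 = 42
j = 42 * 20^(-1) mod 43 = 15

j = 15 (mod 43)


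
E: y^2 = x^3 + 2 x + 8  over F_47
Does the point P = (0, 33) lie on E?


Check whether y^2 = x^3 + 2 x + 8 (mod 47) for (x, y) = (0, 33).
LHS: y^2 = 33^2 mod 47 = 8
RHS: x^3 + 2 x + 8 = 0^3 + 2*0 + 8 mod 47 = 8
LHS = RHS

Yes, on the curve


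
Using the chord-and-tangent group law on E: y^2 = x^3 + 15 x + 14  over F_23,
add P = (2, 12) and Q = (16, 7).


P != Q, so use the chord formula.
s = (y2 - y1) / (x2 - x1) = (18) / (14) mod 23 = 21
x3 = s^2 - x1 - x2 mod 23 = 21^2 - 2 - 16 = 9
y3 = s (x1 - x3) - y1 mod 23 = 21 * (2 - 9) - 12 = 2

P + Q = (9, 2)


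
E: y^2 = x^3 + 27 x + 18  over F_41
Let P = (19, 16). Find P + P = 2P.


Doubling: s = (3 x1^2 + a) / (2 y1)
s = (3*19^2 + 27) / (2*16) mod 41 = 27
x3 = s^2 - 2 x1 mod 41 = 27^2 - 2*19 = 35
y3 = s (x1 - x3) - y1 mod 41 = 27 * (19 - 35) - 16 = 3

2P = (35, 3)


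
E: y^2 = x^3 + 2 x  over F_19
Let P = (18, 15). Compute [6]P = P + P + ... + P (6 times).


k = 6 = 110_2 (binary, LSB first: 011)
Double-and-add from P = (18, 15):
  bit 0 = 0: acc unchanged = O
  bit 1 = 1: acc = O + (11, 2) = (11, 2)
  bit 2 = 1: acc = (11, 2) + (17, 11) = (17, 8)

6P = (17, 8)


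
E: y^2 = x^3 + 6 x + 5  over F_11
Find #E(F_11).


For each x in F_11, count y with y^2 = x^3 + 6 x + 5 mod 11:
  x = 0: RHS = 5, y in [4, 7]  -> 2 point(s)
  x = 1: RHS = 1, y in [1, 10]  -> 2 point(s)
  x = 2: RHS = 3, y in [5, 6]  -> 2 point(s)
  x = 4: RHS = 5, y in [4, 7]  -> 2 point(s)
  x = 6: RHS = 4, y in [2, 9]  -> 2 point(s)
  x = 7: RHS = 5, y in [4, 7]  -> 2 point(s)
  x = 8: RHS = 4, y in [2, 9]  -> 2 point(s)
  x = 10: RHS = 9, y in [3, 8]  -> 2 point(s)
Affine points: 16. Add the point at infinity: total = 17.

#E(F_11) = 17


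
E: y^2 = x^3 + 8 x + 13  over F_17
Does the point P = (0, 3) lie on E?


Check whether y^2 = x^3 + 8 x + 13 (mod 17) for (x, y) = (0, 3).
LHS: y^2 = 3^2 mod 17 = 9
RHS: x^3 + 8 x + 13 = 0^3 + 8*0 + 13 mod 17 = 13
LHS != RHS

No, not on the curve


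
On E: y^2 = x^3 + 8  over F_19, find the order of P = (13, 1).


Compute successive multiples of P until we hit O:
  1P = (13, 1)
  2P = (2, 4)
  3P = (8, 8)
  4P = (3, 4)
  5P = (1, 3)
  6P = (14, 15)
  7P = (17, 0)
  8P = (14, 4)
  ... (continuing to 14P)
  14P = O

ord(P) = 14


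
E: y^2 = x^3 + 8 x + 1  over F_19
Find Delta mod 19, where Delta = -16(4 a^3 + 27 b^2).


4 a^3 + 27 b^2 = 4*8^3 + 27*1^2 = 2048 + 27 = 2075
Delta = -16 * (2075) = -33200
Delta mod 19 = 12

Delta = 12 (mod 19)


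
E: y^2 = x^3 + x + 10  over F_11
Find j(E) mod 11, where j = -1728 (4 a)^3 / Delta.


Delta = -16(4 a^3 + 27 b^2) mod 11 = 10
-1728 * (4 a)^3 = -1728 * (4*1)^3 mod 11 = 2
j = 2 * 10^(-1) mod 11 = 9

j = 9 (mod 11)


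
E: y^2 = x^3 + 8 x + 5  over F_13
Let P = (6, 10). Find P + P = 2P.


Doubling: s = (3 x1^2 + a) / (2 y1)
s = (3*6^2 + 8) / (2*10) mod 13 = 11
x3 = s^2 - 2 x1 mod 13 = 11^2 - 2*6 = 5
y3 = s (x1 - x3) - y1 mod 13 = 11 * (6 - 5) - 10 = 1

2P = (5, 1)


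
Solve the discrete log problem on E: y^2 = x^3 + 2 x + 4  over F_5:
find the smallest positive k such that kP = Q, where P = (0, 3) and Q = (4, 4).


Enumerate multiples of P until we hit Q = (4, 4):
  1P = (0, 3)
  2P = (4, 4)
Match found at i = 2.

k = 2


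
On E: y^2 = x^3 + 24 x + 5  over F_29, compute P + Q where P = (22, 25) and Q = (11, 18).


P != Q, so use the chord formula.
s = (y2 - y1) / (x2 - x1) = (22) / (18) mod 29 = 27
x3 = s^2 - x1 - x2 mod 29 = 27^2 - 22 - 11 = 0
y3 = s (x1 - x3) - y1 mod 29 = 27 * (22 - 0) - 25 = 18

P + Q = (0, 18)


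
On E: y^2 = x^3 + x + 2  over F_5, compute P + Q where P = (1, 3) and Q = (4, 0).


P != Q, so use the chord formula.
s = (y2 - y1) / (x2 - x1) = (2) / (3) mod 5 = 4
x3 = s^2 - x1 - x2 mod 5 = 4^2 - 1 - 4 = 1
y3 = s (x1 - x3) - y1 mod 5 = 4 * (1 - 1) - 3 = 2

P + Q = (1, 2)


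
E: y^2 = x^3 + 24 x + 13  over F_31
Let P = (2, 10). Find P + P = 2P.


Doubling: s = (3 x1^2 + a) / (2 y1)
s = (3*2^2 + 24) / (2*10) mod 31 = 8
x3 = s^2 - 2 x1 mod 31 = 8^2 - 2*2 = 29
y3 = s (x1 - x3) - y1 mod 31 = 8 * (2 - 29) - 10 = 22

2P = (29, 22)


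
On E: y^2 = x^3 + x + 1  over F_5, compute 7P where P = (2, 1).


k = 7 = 111_2 (binary, LSB first: 111)
Double-and-add from P = (2, 1):
  bit 0 = 1: acc = O + (2, 1) = (2, 1)
  bit 1 = 1: acc = (2, 1) + (2, 4) = O
  bit 2 = 1: acc = O + (2, 1) = (2, 1)

7P = (2, 1)


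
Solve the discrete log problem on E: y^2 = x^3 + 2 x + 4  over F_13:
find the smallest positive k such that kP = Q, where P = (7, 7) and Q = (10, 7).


Enumerate multiples of P until we hit Q = (10, 7):
  1P = (7, 7)
  2P = (9, 7)
  3P = (10, 6)
  4P = (12, 12)
  5P = (8, 5)
  6P = (2, 9)
  7P = (0, 11)
  8P = (5, 3)
  9P = (5, 10)
  10P = (0, 2)
  11P = (2, 4)
  12P = (8, 8)
  13P = (12, 1)
  14P = (10, 7)
Match found at i = 14.

k = 14


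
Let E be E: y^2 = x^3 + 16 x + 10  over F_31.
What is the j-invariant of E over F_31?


Delta = -16(4 a^3 + 27 b^2) mod 31 = 6
-1728 * (4 a)^3 = -1728 * (4*16)^3 mod 31 = 2
j = 2 * 6^(-1) mod 31 = 21

j = 21 (mod 31)


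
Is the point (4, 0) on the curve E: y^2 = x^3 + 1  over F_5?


Check whether y^2 = x^3 + 0 x + 1 (mod 5) for (x, y) = (4, 0).
LHS: y^2 = 0^2 mod 5 = 0
RHS: x^3 + 0 x + 1 = 4^3 + 0*4 + 1 mod 5 = 0
LHS = RHS

Yes, on the curve


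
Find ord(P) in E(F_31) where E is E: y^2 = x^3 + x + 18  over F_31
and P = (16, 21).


Compute successive multiples of P until we hit O:
  1P = (16, 21)
  2P = (18, 28)
  3P = (17, 22)
  4P = (30, 27)
  5P = (1, 12)
  6P = (28, 9)
  7P = (19, 13)
  8P = (10, 25)
  ... (continuing to 30P)
  30P = O

ord(P) = 30


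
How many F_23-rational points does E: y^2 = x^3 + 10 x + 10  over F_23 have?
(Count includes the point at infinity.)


For each x in F_23, count y with y^2 = x^3 + 10 x + 10 mod 23:
  x = 5: RHS = 1, y in [1, 22]  -> 2 point(s)
  x = 7: RHS = 9, y in [3, 20]  -> 2 point(s)
  x = 8: RHS = 4, y in [2, 21]  -> 2 point(s)
  x = 9: RHS = 1, y in [1, 22]  -> 2 point(s)
  x = 10: RHS = 6, y in [11, 12]  -> 2 point(s)
  x = 11: RHS = 2, y in [5, 18]  -> 2 point(s)
  x = 12: RHS = 18, y in [8, 15]  -> 2 point(s)
  x = 15: RHS = 16, y in [4, 19]  -> 2 point(s)
Affine points: 16. Add the point at infinity: total = 17.

#E(F_23) = 17


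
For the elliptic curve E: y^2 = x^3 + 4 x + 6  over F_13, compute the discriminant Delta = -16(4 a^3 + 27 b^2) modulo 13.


4 a^3 + 27 b^2 = 4*4^3 + 27*6^2 = 256 + 972 = 1228
Delta = -16 * (1228) = -19648
Delta mod 13 = 8

Delta = 8 (mod 13)


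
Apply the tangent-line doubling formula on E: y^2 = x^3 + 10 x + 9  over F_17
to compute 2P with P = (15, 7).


Doubling: s = (3 x1^2 + a) / (2 y1)
s = (3*15^2 + 10) / (2*7) mod 17 = 4
x3 = s^2 - 2 x1 mod 17 = 4^2 - 2*15 = 3
y3 = s (x1 - x3) - y1 mod 17 = 4 * (15 - 3) - 7 = 7

2P = (3, 7)


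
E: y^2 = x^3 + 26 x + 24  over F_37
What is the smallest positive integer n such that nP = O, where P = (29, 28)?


Compute successive multiples of P until we hit O:
  1P = (29, 28)
  2P = (6, 10)
  3P = (18, 16)
  4P = (34, 17)
  5P = (4, 28)
  6P = (4, 9)
  7P = (34, 20)
  8P = (18, 21)
  ... (continuing to 11P)
  11P = O

ord(P) = 11


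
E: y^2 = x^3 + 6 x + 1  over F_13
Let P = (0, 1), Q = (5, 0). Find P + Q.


P != Q, so use the chord formula.
s = (y2 - y1) / (x2 - x1) = (12) / (5) mod 13 = 5
x3 = s^2 - x1 - x2 mod 13 = 5^2 - 0 - 5 = 7
y3 = s (x1 - x3) - y1 mod 13 = 5 * (0 - 7) - 1 = 3

P + Q = (7, 3)


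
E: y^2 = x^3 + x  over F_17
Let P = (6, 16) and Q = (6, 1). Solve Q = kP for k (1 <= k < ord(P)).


Enumerate multiples of P until we hit Q = (6, 1):
  1P = (6, 16)
  2P = (13, 0)
  3P = (6, 1)
Match found at i = 3.

k = 3


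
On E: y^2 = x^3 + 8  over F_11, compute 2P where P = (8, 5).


k = 2 = 10_2 (binary, LSB first: 01)
Double-and-add from P = (8, 5):
  bit 0 = 0: acc unchanged = O
  bit 1 = 1: acc = O + (9, 0) = (9, 0)

2P = (9, 0)


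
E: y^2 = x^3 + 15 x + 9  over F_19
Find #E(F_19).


For each x in F_19, count y with y^2 = x^3 + 15 x + 9 mod 19:
  x = 0: RHS = 9, y in [3, 16]  -> 2 point(s)
  x = 1: RHS = 6, y in [5, 14]  -> 2 point(s)
  x = 2: RHS = 9, y in [3, 16]  -> 2 point(s)
  x = 3: RHS = 5, y in [9, 10]  -> 2 point(s)
  x = 4: RHS = 0, y in [0]  -> 1 point(s)
  x = 5: RHS = 0, y in [0]  -> 1 point(s)
  x = 6: RHS = 11, y in [7, 12]  -> 2 point(s)
  x = 7: RHS = 1, y in [1, 18]  -> 2 point(s)
  x = 10: RHS = 0, y in [0]  -> 1 point(s)
  x = 11: RHS = 4, y in [2, 17]  -> 2 point(s)
  x = 12: RHS = 17, y in [6, 13]  -> 2 point(s)
  x = 13: RHS = 7, y in [8, 11]  -> 2 point(s)
  x = 17: RHS = 9, y in [3, 16]  -> 2 point(s)
Affine points: 23. Add the point at infinity: total = 24.

#E(F_19) = 24


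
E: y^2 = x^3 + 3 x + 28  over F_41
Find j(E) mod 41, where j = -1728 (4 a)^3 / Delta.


Delta = -16(4 a^3 + 27 b^2) mod 41 = 7
-1728 * (4 a)^3 = -1728 * (4*3)^3 mod 41 = 5
j = 5 * 7^(-1) mod 41 = 30

j = 30 (mod 41)


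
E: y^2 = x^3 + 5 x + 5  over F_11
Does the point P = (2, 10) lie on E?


Check whether y^2 = x^3 + 5 x + 5 (mod 11) for (x, y) = (2, 10).
LHS: y^2 = 10^2 mod 11 = 1
RHS: x^3 + 5 x + 5 = 2^3 + 5*2 + 5 mod 11 = 1
LHS = RHS

Yes, on the curve


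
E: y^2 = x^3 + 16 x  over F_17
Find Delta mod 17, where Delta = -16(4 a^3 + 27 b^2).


4 a^3 + 27 b^2 = 4*16^3 + 27*0^2 = 16384 + 0 = 16384
Delta = -16 * (16384) = -262144
Delta mod 17 = 13

Delta = 13 (mod 17)


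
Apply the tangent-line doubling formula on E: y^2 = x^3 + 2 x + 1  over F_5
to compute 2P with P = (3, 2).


Doubling: s = (3 x1^2 + a) / (2 y1)
s = (3*3^2 + 2) / (2*2) mod 5 = 1
x3 = s^2 - 2 x1 mod 5 = 1^2 - 2*3 = 0
y3 = s (x1 - x3) - y1 mod 5 = 1 * (3 - 0) - 2 = 1

2P = (0, 1)


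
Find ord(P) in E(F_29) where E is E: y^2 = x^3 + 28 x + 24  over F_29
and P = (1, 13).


Compute successive multiples of P until we hit O:
  1P = (1, 13)
  2P = (21, 10)
  3P = (20, 0)
  4P = (21, 19)
  5P = (1, 16)
  6P = O

ord(P) = 6


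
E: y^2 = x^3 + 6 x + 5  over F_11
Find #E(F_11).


For each x in F_11, count y with y^2 = x^3 + 6 x + 5 mod 11:
  x = 0: RHS = 5, y in [4, 7]  -> 2 point(s)
  x = 1: RHS = 1, y in [1, 10]  -> 2 point(s)
  x = 2: RHS = 3, y in [5, 6]  -> 2 point(s)
  x = 4: RHS = 5, y in [4, 7]  -> 2 point(s)
  x = 6: RHS = 4, y in [2, 9]  -> 2 point(s)
  x = 7: RHS = 5, y in [4, 7]  -> 2 point(s)
  x = 8: RHS = 4, y in [2, 9]  -> 2 point(s)
  x = 10: RHS = 9, y in [3, 8]  -> 2 point(s)
Affine points: 16. Add the point at infinity: total = 17.

#E(F_11) = 17


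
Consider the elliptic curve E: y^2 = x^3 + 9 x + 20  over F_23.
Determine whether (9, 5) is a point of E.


Check whether y^2 = x^3 + 9 x + 20 (mod 23) for (x, y) = (9, 5).
LHS: y^2 = 5^2 mod 23 = 2
RHS: x^3 + 9 x + 20 = 9^3 + 9*9 + 20 mod 23 = 2
LHS = RHS

Yes, on the curve


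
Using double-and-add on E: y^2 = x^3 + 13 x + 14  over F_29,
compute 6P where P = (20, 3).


k = 6 = 110_2 (binary, LSB first: 011)
Double-and-add from P = (20, 3):
  bit 0 = 0: acc unchanged = O
  bit 1 = 1: acc = O + (5, 28) = (5, 28)
  bit 2 = 1: acc = (5, 28) + (12, 19) = (3, 15)

6P = (3, 15)


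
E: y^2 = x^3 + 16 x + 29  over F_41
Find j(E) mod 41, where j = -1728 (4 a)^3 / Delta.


Delta = -16(4 a^3 + 27 b^2) mod 41 = 40
-1728 * (4 a)^3 = -1728 * (4*16)^3 mod 41 = 19
j = 19 * 40^(-1) mod 41 = 22

j = 22 (mod 41)


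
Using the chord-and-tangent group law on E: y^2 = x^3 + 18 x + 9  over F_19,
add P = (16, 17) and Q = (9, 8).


P != Q, so use the chord formula.
s = (y2 - y1) / (x2 - x1) = (10) / (12) mod 19 = 4
x3 = s^2 - x1 - x2 mod 19 = 4^2 - 16 - 9 = 10
y3 = s (x1 - x3) - y1 mod 19 = 4 * (16 - 10) - 17 = 7

P + Q = (10, 7)


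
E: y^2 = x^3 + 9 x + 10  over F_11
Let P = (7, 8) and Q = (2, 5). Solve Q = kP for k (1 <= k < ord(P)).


Enumerate multiples of P until we hit Q = (2, 5):
  1P = (7, 8)
  2P = (2, 5)
Match found at i = 2.

k = 2


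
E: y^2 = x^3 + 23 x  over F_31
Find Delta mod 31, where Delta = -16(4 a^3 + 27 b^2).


4 a^3 + 27 b^2 = 4*23^3 + 27*0^2 = 48668 + 0 = 48668
Delta = -16 * (48668) = -778688
Delta mod 31 = 1

Delta = 1 (mod 31)


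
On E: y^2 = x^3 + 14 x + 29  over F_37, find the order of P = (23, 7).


Compute successive multiples of P until we hit O:
  1P = (23, 7)
  2P = (27, 6)
  3P = (31, 32)
  4P = (13, 15)
  5P = (12, 36)
  6P = (1, 9)
  7P = (2, 18)
  8P = (21, 36)
  ... (continuing to 44P)
  44P = O

ord(P) = 44


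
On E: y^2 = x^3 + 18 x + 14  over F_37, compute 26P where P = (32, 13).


k = 26 = 11010_2 (binary, LSB first: 01011)
Double-and-add from P = (32, 13):
  bit 0 = 0: acc unchanged = O
  bit 1 = 1: acc = O + (35, 9) = (35, 9)
  bit 2 = 0: acc unchanged = (35, 9)
  bit 3 = 1: acc = (35, 9) + (10, 26) = (3, 24)
  bit 4 = 1: acc = (3, 24) + (18, 19) = (12, 16)

26P = (12, 16)


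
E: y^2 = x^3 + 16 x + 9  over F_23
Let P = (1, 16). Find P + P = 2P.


Doubling: s = (3 x1^2 + a) / (2 y1)
s = (3*1^2 + 16) / (2*16) mod 23 = 20
x3 = s^2 - 2 x1 mod 23 = 20^2 - 2*1 = 7
y3 = s (x1 - x3) - y1 mod 23 = 20 * (1 - 7) - 16 = 2

2P = (7, 2)


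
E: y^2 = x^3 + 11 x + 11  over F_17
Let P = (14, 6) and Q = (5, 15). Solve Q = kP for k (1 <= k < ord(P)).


Enumerate multiples of P until we hit Q = (5, 15):
  1P = (14, 6)
  2P = (8, 13)
  3P = (11, 16)
  4P = (5, 15)
Match found at i = 4.

k = 4


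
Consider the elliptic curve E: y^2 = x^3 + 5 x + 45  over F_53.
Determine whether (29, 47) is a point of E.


Check whether y^2 = x^3 + 5 x + 45 (mod 53) for (x, y) = (29, 47).
LHS: y^2 = 47^2 mod 53 = 36
RHS: x^3 + 5 x + 45 = 29^3 + 5*29 + 45 mod 53 = 40
LHS != RHS

No, not on the curve


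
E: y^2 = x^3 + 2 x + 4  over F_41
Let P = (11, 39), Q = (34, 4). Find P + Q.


P != Q, so use the chord formula.
s = (y2 - y1) / (x2 - x1) = (6) / (23) mod 41 = 27
x3 = s^2 - x1 - x2 mod 41 = 27^2 - 11 - 34 = 28
y3 = s (x1 - x3) - y1 mod 41 = 27 * (11 - 28) - 39 = 35

P + Q = (28, 35)


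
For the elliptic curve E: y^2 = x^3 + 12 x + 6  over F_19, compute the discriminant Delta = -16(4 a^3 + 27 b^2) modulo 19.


4 a^3 + 27 b^2 = 4*12^3 + 27*6^2 = 6912 + 972 = 7884
Delta = -16 * (7884) = -126144
Delta mod 19 = 16

Delta = 16 (mod 19)


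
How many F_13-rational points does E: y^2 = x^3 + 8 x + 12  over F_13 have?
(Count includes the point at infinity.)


For each x in F_13, count y with y^2 = x^3 + 8 x + 12 mod 13:
  x = 0: RHS = 12, y in [5, 8]  -> 2 point(s)
  x = 2: RHS = 10, y in [6, 7]  -> 2 point(s)
  x = 4: RHS = 4, y in [2, 11]  -> 2 point(s)
  x = 6: RHS = 3, y in [4, 9]  -> 2 point(s)
  x = 8: RHS = 3, y in [4, 9]  -> 2 point(s)
  x = 10: RHS = 0, y in [0]  -> 1 point(s)
  x = 11: RHS = 1, y in [1, 12]  -> 2 point(s)
  x = 12: RHS = 3, y in [4, 9]  -> 2 point(s)
Affine points: 15. Add the point at infinity: total = 16.

#E(F_13) = 16


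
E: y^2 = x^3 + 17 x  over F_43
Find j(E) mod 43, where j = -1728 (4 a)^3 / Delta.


Delta = -16(4 a^3 + 27 b^2) mod 43 = 27
-1728 * (4 a)^3 = -1728 * (4*17)^3 mod 43 = 1
j = 1 * 27^(-1) mod 43 = 8

j = 8 (mod 43)


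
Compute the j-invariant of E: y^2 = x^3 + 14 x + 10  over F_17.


Delta = -16(4 a^3 + 27 b^2) mod 17 = 8
-1728 * (4 a)^3 = -1728 * (4*14)^3 mod 17 = 2
j = 2 * 8^(-1) mod 17 = 13

j = 13 (mod 17)


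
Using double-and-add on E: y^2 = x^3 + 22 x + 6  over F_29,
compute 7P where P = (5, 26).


k = 7 = 111_2 (binary, LSB first: 111)
Double-and-add from P = (5, 26):
  bit 0 = 1: acc = O + (5, 26) = (5, 26)
  bit 1 = 1: acc = (5, 26) + (25, 17) = (0, 8)
  bit 2 = 1: acc = (0, 8) + (1, 0) = (5, 3)

7P = (5, 3)


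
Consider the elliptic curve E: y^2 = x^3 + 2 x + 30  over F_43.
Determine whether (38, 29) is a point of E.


Check whether y^2 = x^3 + 2 x + 30 (mod 43) for (x, y) = (38, 29).
LHS: y^2 = 29^2 mod 43 = 24
RHS: x^3 + 2 x + 30 = 38^3 + 2*38 + 30 mod 43 = 24
LHS = RHS

Yes, on the curve


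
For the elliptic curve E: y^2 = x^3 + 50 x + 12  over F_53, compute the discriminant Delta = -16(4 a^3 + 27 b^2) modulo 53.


4 a^3 + 27 b^2 = 4*50^3 + 27*12^2 = 500000 + 3888 = 503888
Delta = -16 * (503888) = -8062208
Delta mod 53 = 46

Delta = 46 (mod 53)


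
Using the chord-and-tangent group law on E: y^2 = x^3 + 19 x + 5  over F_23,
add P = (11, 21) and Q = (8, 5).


P != Q, so use the chord formula.
s = (y2 - y1) / (x2 - x1) = (7) / (20) mod 23 = 13
x3 = s^2 - x1 - x2 mod 23 = 13^2 - 11 - 8 = 12
y3 = s (x1 - x3) - y1 mod 23 = 13 * (11 - 12) - 21 = 12

P + Q = (12, 12)


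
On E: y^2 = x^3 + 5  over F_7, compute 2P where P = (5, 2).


Doubling: s = (3 x1^2 + a) / (2 y1)
s = (3*5^2 + 0) / (2*2) mod 7 = 3
x3 = s^2 - 2 x1 mod 7 = 3^2 - 2*5 = 6
y3 = s (x1 - x3) - y1 mod 7 = 3 * (5 - 6) - 2 = 2

2P = (6, 2)


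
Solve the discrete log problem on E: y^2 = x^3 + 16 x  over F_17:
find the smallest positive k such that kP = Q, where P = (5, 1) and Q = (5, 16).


Enumerate multiples of P until we hit Q = (5, 16):
  1P = (5, 1)
  2P = (16, 0)
  3P = (5, 16)
Match found at i = 3.

k = 3


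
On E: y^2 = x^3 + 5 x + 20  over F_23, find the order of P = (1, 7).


Compute successive multiples of P until we hit O:
  1P = (1, 7)
  2P = (11, 7)
  3P = (11, 16)
  4P = (1, 16)
  5P = O

ord(P) = 5


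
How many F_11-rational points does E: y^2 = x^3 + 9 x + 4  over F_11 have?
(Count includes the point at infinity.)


For each x in F_11, count y with y^2 = x^3 + 9 x + 4 mod 11:
  x = 0: RHS = 4, y in [2, 9]  -> 2 point(s)
  x = 1: RHS = 3, y in [5, 6]  -> 2 point(s)
  x = 3: RHS = 3, y in [5, 6]  -> 2 point(s)
  x = 4: RHS = 5, y in [4, 7]  -> 2 point(s)
  x = 5: RHS = 9, y in [3, 8]  -> 2 point(s)
  x = 7: RHS = 3, y in [5, 6]  -> 2 point(s)
  x = 8: RHS = 5, y in [4, 7]  -> 2 point(s)
  x = 9: RHS = 0, y in [0]  -> 1 point(s)
  x = 10: RHS = 5, y in [4, 7]  -> 2 point(s)
Affine points: 17. Add the point at infinity: total = 18.

#E(F_11) = 18


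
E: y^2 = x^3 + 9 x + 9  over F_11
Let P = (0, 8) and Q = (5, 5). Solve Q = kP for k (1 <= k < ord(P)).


Enumerate multiples of P until we hit Q = (5, 5):
  1P = (0, 8)
  2P = (5, 5)
Match found at i = 2.

k = 2


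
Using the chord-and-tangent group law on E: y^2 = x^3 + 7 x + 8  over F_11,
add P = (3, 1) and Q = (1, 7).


P != Q, so use the chord formula.
s = (y2 - y1) / (x2 - x1) = (6) / (9) mod 11 = 8
x3 = s^2 - x1 - x2 mod 11 = 8^2 - 3 - 1 = 5
y3 = s (x1 - x3) - y1 mod 11 = 8 * (3 - 5) - 1 = 5

P + Q = (5, 5)


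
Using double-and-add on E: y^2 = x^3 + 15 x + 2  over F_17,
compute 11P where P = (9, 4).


k = 11 = 1011_2 (binary, LSB first: 1101)
Double-and-add from P = (9, 4):
  bit 0 = 1: acc = O + (9, 4) = (9, 4)
  bit 1 = 1: acc = (9, 4) + (1, 16) = (5, 7)
  bit 2 = 0: acc unchanged = (5, 7)
  bit 3 = 1: acc = (5, 7) + (14, 10) = (0, 6)

11P = (0, 6)


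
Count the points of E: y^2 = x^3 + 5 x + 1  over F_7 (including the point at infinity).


For each x in F_7, count y with y^2 = x^3 + 5 x + 1 mod 7:
  x = 0: RHS = 1, y in [1, 6]  -> 2 point(s)
  x = 1: RHS = 0, y in [0]  -> 1 point(s)
  x = 3: RHS = 1, y in [1, 6]  -> 2 point(s)
  x = 4: RHS = 1, y in [1, 6]  -> 2 point(s)
  x = 5: RHS = 4, y in [2, 5]  -> 2 point(s)
  x = 6: RHS = 2, y in [3, 4]  -> 2 point(s)
Affine points: 11. Add the point at infinity: total = 12.

#E(F_7) = 12


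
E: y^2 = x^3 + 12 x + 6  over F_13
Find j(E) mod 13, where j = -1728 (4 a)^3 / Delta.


Delta = -16(4 a^3 + 27 b^2) mod 13 = 8
-1728 * (4 a)^3 = -1728 * (4*12)^3 mod 13 = 1
j = 1 * 8^(-1) mod 13 = 5

j = 5 (mod 13)


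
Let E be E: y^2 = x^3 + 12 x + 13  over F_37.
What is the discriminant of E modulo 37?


4 a^3 + 27 b^2 = 4*12^3 + 27*13^2 = 6912 + 4563 = 11475
Delta = -16 * (11475) = -183600
Delta mod 37 = 31

Delta = 31 (mod 37)


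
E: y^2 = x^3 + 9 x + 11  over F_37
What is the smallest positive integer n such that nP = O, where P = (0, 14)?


Compute successive multiples of P until we hit O:
  1P = (0, 14)
  2P = (1, 24)
  3P = (25, 32)
  4P = (5, 12)
  5P = (7, 11)
  6P = (3, 19)
  7P = (8, 22)
  8P = (30, 30)
  ... (continuing to 22P)
  22P = O

ord(P) = 22


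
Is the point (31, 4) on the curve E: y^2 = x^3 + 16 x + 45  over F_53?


Check whether y^2 = x^3 + 16 x + 45 (mod 53) for (x, y) = (31, 4).
LHS: y^2 = 4^2 mod 53 = 16
RHS: x^3 + 16 x + 45 = 31^3 + 16*31 + 45 mod 53 = 16
LHS = RHS

Yes, on the curve


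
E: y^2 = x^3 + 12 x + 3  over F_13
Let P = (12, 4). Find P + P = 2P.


Doubling: s = (3 x1^2 + a) / (2 y1)
s = (3*12^2 + 12) / (2*4) mod 13 = 10
x3 = s^2 - 2 x1 mod 13 = 10^2 - 2*12 = 11
y3 = s (x1 - x3) - y1 mod 13 = 10 * (12 - 11) - 4 = 6

2P = (11, 6)


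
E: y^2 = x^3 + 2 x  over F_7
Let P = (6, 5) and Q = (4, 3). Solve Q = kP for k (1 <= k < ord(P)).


Enumerate multiples of P until we hit Q = (4, 3):
  1P = (6, 5)
  2P = (4, 3)
Match found at i = 2.

k = 2


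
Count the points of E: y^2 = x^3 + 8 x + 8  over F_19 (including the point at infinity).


For each x in F_19, count y with y^2 = x^3 + 8 x + 8 mod 19:
  x = 1: RHS = 17, y in [6, 13]  -> 2 point(s)
  x = 4: RHS = 9, y in [3, 16]  -> 2 point(s)
  x = 6: RHS = 6, y in [5, 14]  -> 2 point(s)
  x = 9: RHS = 11, y in [7, 12]  -> 2 point(s)
  x = 10: RHS = 5, y in [9, 10]  -> 2 point(s)
  x = 15: RHS = 7, y in [8, 11]  -> 2 point(s)
Affine points: 12. Add the point at infinity: total = 13.

#E(F_19) = 13


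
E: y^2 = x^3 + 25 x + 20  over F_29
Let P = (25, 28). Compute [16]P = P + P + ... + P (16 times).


k = 16 = 10000_2 (binary, LSB first: 00001)
Double-and-add from P = (25, 28):
  bit 0 = 0: acc unchanged = O
  bit 1 = 0: acc unchanged = O
  bit 2 = 0: acc unchanged = O
  bit 3 = 0: acc unchanged = O
  bit 4 = 1: acc = O + (22, 16) = (22, 16)

16P = (22, 16)


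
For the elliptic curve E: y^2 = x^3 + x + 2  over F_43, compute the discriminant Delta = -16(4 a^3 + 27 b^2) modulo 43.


4 a^3 + 27 b^2 = 4*1^3 + 27*2^2 = 4 + 108 = 112
Delta = -16 * (112) = -1792
Delta mod 43 = 14

Delta = 14 (mod 43)


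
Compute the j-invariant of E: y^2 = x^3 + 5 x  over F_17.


Delta = -16(4 a^3 + 27 b^2) mod 17 = 7
-1728 * (4 a)^3 = -1728 * (4*5)^3 mod 17 = 9
j = 9 * 7^(-1) mod 17 = 11

j = 11 (mod 17)


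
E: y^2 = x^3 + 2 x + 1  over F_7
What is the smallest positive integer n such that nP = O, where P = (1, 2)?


Compute successive multiples of P until we hit O:
  1P = (1, 2)
  2P = (0, 1)
  3P = (0, 6)
  4P = (1, 5)
  5P = O

ord(P) = 5


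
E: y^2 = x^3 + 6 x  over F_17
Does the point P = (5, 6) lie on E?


Check whether y^2 = x^3 + 6 x + 0 (mod 17) for (x, y) = (5, 6).
LHS: y^2 = 6^2 mod 17 = 2
RHS: x^3 + 6 x + 0 = 5^3 + 6*5 + 0 mod 17 = 2
LHS = RHS

Yes, on the curve


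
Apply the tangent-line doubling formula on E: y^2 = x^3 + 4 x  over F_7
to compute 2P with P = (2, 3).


Doubling: s = (3 x1^2 + a) / (2 y1)
s = (3*2^2 + 4) / (2*3) mod 7 = 5
x3 = s^2 - 2 x1 mod 7 = 5^2 - 2*2 = 0
y3 = s (x1 - x3) - y1 mod 7 = 5 * (2 - 0) - 3 = 0

2P = (0, 0)


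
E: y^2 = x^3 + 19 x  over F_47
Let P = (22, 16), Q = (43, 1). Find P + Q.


P != Q, so use the chord formula.
s = (y2 - y1) / (x2 - x1) = (32) / (21) mod 47 = 6
x3 = s^2 - x1 - x2 mod 47 = 6^2 - 22 - 43 = 18
y3 = s (x1 - x3) - y1 mod 47 = 6 * (22 - 18) - 16 = 8

P + Q = (18, 8)


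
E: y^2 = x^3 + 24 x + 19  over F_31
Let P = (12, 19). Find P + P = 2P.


Doubling: s = (3 x1^2 + a) / (2 y1)
s = (3*12^2 + 24) / (2*19) mod 31 = 12
x3 = s^2 - 2 x1 mod 31 = 12^2 - 2*12 = 27
y3 = s (x1 - x3) - y1 mod 31 = 12 * (12 - 27) - 19 = 18

2P = (27, 18)


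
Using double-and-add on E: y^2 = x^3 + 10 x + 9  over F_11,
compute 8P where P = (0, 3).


k = 8 = 1000_2 (binary, LSB first: 0001)
Double-and-add from P = (0, 3):
  bit 0 = 0: acc unchanged = O
  bit 1 = 0: acc unchanged = O
  bit 2 = 0: acc unchanged = O
  bit 3 = 1: acc = O + (3, 0) = (3, 0)

8P = (3, 0)


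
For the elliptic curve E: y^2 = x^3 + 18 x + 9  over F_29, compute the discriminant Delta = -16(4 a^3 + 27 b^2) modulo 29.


4 a^3 + 27 b^2 = 4*18^3 + 27*9^2 = 23328 + 2187 = 25515
Delta = -16 * (25515) = -408240
Delta mod 29 = 22

Delta = 22 (mod 29)


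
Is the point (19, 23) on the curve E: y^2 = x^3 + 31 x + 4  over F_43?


Check whether y^2 = x^3 + 31 x + 4 (mod 43) for (x, y) = (19, 23).
LHS: y^2 = 23^2 mod 43 = 13
RHS: x^3 + 31 x + 4 = 19^3 + 31*19 + 4 mod 43 = 13
LHS = RHS

Yes, on the curve


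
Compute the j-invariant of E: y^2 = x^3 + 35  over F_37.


Delta = -16(4 a^3 + 27 b^2) mod 37 = 11
-1728 * (4 a)^3 = -1728 * (4*0)^3 mod 37 = 0
j = 0 * 11^(-1) mod 37 = 0

j = 0 (mod 37)


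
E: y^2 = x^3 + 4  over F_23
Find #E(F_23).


For each x in F_23, count y with y^2 = x^3 + 0 x + 4 mod 23:
  x = 0: RHS = 4, y in [2, 21]  -> 2 point(s)
  x = 2: RHS = 12, y in [9, 14]  -> 2 point(s)
  x = 3: RHS = 8, y in [10, 13]  -> 2 point(s)
  x = 6: RHS = 13, y in [6, 17]  -> 2 point(s)
  x = 7: RHS = 2, y in [5, 18]  -> 2 point(s)
  x = 11: RHS = 1, y in [1, 22]  -> 2 point(s)
  x = 13: RHS = 16, y in [4, 19]  -> 2 point(s)
  x = 16: RHS = 6, y in [11, 12]  -> 2 point(s)
  x = 17: RHS = 18, y in [8, 15]  -> 2 point(s)
  x = 19: RHS = 9, y in [3, 20]  -> 2 point(s)
  x = 20: RHS = 0, y in [0]  -> 1 point(s)
  x = 22: RHS = 3, y in [7, 16]  -> 2 point(s)
Affine points: 23. Add the point at infinity: total = 24.

#E(F_23) = 24
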